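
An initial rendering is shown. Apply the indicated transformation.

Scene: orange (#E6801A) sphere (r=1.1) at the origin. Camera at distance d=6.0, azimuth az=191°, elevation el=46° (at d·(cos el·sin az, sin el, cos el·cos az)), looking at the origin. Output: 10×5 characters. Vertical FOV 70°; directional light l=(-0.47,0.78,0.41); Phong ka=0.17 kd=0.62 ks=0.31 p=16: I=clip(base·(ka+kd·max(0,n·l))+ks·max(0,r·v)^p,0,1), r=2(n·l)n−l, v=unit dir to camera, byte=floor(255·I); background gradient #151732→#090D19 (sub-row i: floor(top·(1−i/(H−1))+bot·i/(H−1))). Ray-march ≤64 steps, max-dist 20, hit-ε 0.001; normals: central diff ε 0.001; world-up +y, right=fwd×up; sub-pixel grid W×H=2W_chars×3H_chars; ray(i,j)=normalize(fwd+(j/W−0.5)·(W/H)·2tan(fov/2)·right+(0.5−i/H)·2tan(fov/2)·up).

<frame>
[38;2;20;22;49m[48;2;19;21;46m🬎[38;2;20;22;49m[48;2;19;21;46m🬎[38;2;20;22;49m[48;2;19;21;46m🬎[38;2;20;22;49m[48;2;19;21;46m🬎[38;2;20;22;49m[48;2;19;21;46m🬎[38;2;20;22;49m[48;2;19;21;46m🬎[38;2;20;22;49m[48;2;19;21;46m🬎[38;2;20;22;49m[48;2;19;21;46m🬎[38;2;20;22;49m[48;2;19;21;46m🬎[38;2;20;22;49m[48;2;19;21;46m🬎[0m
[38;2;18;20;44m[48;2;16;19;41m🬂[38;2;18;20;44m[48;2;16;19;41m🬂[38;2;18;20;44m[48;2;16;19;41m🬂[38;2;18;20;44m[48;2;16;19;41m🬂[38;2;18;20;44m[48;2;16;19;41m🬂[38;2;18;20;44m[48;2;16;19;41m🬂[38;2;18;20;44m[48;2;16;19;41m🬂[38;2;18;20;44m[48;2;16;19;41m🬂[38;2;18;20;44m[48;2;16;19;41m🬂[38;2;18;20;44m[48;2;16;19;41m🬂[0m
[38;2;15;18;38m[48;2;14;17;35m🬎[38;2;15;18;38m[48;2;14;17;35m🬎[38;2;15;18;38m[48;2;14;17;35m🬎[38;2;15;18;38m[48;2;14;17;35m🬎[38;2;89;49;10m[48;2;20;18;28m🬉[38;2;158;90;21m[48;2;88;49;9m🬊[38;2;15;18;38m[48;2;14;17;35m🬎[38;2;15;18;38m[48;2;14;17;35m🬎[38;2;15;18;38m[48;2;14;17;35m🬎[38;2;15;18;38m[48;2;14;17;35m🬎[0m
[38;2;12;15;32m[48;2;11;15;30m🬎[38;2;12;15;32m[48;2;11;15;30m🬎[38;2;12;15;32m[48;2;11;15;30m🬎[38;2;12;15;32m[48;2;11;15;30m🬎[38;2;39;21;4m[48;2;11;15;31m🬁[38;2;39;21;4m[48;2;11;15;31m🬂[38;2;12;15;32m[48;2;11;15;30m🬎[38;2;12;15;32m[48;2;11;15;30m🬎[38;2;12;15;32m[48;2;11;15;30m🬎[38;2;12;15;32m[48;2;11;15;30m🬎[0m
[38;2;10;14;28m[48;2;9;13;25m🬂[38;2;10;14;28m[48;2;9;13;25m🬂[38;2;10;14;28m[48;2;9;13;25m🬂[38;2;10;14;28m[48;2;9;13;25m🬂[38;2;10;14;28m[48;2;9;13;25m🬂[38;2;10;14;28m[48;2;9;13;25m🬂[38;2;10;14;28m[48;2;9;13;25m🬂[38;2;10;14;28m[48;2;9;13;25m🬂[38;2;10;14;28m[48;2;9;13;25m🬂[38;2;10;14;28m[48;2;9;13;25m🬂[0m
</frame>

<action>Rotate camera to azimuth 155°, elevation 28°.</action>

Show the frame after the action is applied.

<frame>
[38;2;20;22;49m[48;2;19;21;46m🬎[38;2;20;22;49m[48;2;19;21;46m🬎[38;2;20;22;49m[48;2;19;21;46m🬎[38;2;20;22;49m[48;2;19;21;46m🬎[38;2;20;22;49m[48;2;19;21;46m🬎[38;2;20;22;49m[48;2;19;21;46m🬎[38;2;20;22;49m[48;2;19;21;46m🬎[38;2;20;22;49m[48;2;19;21;46m🬎[38;2;20;22;49m[48;2;19;21;46m🬎[38;2;20;22;49m[48;2;19;21;46m🬎[0m
[38;2;18;20;44m[48;2;16;19;41m🬂[38;2;18;20;44m[48;2;16;19;41m🬂[38;2;18;20;44m[48;2;16;19;41m🬂[38;2;18;20;44m[48;2;16;19;41m🬂[38;2;18;20;44m[48;2;16;19;41m🬂[38;2;18;20;44m[48;2;16;19;41m🬂[38;2;18;20;44m[48;2;16;19;41m🬂[38;2;18;20;44m[48;2;16;19;41m🬂[38;2;18;20;44m[48;2;16;19;41m🬂[38;2;18;20;44m[48;2;16;19;41m🬂[0m
[38;2;15;18;38m[48;2;14;17;35m🬎[38;2;15;18;38m[48;2;14;17;35m🬎[38;2;15;18;38m[48;2;14;17;35m🬎[38;2;15;18;38m[48;2;14;17;35m🬎[38;2;104;58;11m[48;2;24;19;23m🬁[38;2;150;94;38m[48;2;48;26;5m🬂[38;2;15;18;38m[48;2;14;17;35m🬎[38;2;15;18;38m[48;2;14;17;35m🬎[38;2;15;18;38m[48;2;14;17;35m🬎[38;2;15;18;38m[48;2;14;17;35m🬎[0m
[38;2;12;15;32m[48;2;11;15;30m🬎[38;2;12;15;32m[48;2;11;15;30m🬎[38;2;12;15;32m[48;2;11;15;30m🬎[38;2;12;15;32m[48;2;11;15;30m🬎[38;2;39;21;4m[48;2;11;15;31m🬁[38;2;39;21;4m[48;2;11;15;31m🬂[38;2;12;15;32m[48;2;11;15;30m🬎[38;2;12;15;32m[48;2;11;15;30m🬎[38;2;12;15;32m[48;2;11;15;30m🬎[38;2;12;15;32m[48;2;11;15;30m🬎[0m
[38;2;10;14;28m[48;2;9;13;25m🬂[38;2;10;14;28m[48;2;9;13;25m🬂[38;2;10;14;28m[48;2;9;13;25m🬂[38;2;10;14;28m[48;2;9;13;25m🬂[38;2;10;14;28m[48;2;9;13;25m🬂[38;2;10;14;28m[48;2;9;13;25m🬂[38;2;10;14;28m[48;2;9;13;25m🬂[38;2;10;14;28m[48;2;9;13;25m🬂[38;2;10;14;28m[48;2;9;13;25m🬂[38;2;10;14;28m[48;2;9;13;25m🬂[0m
</frame>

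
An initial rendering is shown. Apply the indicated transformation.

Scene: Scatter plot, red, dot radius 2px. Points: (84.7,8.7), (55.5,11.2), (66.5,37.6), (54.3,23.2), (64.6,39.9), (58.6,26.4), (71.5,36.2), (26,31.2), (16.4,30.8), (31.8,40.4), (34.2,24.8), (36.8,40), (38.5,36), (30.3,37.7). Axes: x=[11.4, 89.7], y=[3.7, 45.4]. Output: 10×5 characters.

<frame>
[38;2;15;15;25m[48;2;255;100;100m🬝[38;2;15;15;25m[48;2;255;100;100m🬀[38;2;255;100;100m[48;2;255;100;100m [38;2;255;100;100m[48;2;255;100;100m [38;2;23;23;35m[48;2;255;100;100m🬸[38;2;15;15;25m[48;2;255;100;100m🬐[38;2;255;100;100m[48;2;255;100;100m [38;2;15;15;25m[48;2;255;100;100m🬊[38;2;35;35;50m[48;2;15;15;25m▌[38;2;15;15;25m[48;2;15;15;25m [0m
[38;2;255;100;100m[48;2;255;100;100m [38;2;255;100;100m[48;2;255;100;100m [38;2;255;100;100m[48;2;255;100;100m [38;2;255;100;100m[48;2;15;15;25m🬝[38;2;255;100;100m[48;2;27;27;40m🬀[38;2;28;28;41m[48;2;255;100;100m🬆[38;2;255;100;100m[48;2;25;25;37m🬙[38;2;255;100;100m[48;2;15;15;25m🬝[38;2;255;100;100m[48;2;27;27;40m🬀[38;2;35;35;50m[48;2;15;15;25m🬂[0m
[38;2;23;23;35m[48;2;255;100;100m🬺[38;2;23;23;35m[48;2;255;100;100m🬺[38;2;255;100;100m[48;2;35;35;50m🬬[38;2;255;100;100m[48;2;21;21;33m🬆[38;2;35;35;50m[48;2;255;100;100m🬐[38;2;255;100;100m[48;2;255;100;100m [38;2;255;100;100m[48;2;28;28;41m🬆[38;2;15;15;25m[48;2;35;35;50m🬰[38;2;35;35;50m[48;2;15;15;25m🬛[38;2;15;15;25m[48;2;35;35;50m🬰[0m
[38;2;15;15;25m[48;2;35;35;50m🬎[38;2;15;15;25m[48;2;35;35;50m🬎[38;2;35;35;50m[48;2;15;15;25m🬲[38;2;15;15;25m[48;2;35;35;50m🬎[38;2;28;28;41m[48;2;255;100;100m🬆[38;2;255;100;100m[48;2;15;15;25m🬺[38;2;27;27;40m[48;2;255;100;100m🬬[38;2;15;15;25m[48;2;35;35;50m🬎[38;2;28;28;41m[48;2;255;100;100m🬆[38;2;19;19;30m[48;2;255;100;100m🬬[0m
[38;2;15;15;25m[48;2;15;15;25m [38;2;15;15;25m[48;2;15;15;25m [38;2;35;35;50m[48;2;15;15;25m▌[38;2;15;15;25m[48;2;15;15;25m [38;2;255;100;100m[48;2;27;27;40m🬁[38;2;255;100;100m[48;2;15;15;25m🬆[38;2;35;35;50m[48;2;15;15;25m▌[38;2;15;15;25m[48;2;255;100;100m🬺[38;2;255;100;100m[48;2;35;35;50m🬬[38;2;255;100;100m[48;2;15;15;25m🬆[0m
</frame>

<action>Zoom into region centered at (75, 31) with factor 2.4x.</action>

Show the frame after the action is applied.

<frame>
[38;2;15;15;25m[48;2;255;100;100m🬺[38;2;255;100;100m[48;2;15;15;25m🬬[38;2;255;100;100m[48;2;255;100;100m [38;2;15;15;25m[48;2;255;100;100m🬀[38;2;21;21;33m[48;2;255;100;100m🬊[38;2;15;15;25m[48;2;15;15;25m [38;2;35;35;50m[48;2;15;15;25m▌[38;2;15;15;25m[48;2;15;15;25m [38;2;35;35;50m[48;2;15;15;25m▌[38;2;15;15;25m[48;2;15;15;25m [0m
[38;2;35;35;50m[48;2;15;15;25m🬂[38;2;35;35;50m[48;2;15;15;25m🬂[38;2;255;100;100m[48;2;27;27;40m🬀[38;2;255;100;100m[48;2;15;15;25m🬊[38;2;255;100;100m[48;2;27;27;40m🬀[38;2;35;35;50m[48;2;15;15;25m🬂[38;2;35;35;50m[48;2;15;15;25m🬕[38;2;35;35;50m[48;2;15;15;25m🬂[38;2;35;35;50m[48;2;15;15;25m🬕[38;2;35;35;50m[48;2;15;15;25m🬂[0m
[38;2;23;23;35m[48;2;255;100;100m🬬[38;2;15;15;25m[48;2;35;35;50m🬰[38;2;35;35;50m[48;2;15;15;25m🬛[38;2;15;15;25m[48;2;35;35;50m🬰[38;2;35;35;50m[48;2;15;15;25m🬛[38;2;15;15;25m[48;2;35;35;50m🬰[38;2;35;35;50m[48;2;15;15;25m🬛[38;2;15;15;25m[48;2;35;35;50m🬰[38;2;35;35;50m[48;2;15;15;25m🬛[38;2;15;15;25m[48;2;35;35;50m🬰[0m
[38;2;255;100;100m[48;2;255;100;100m [38;2;23;23;35m[48;2;255;100;100m🬸[38;2;35;35;50m[48;2;15;15;25m🬲[38;2;15;15;25m[48;2;35;35;50m🬎[38;2;35;35;50m[48;2;15;15;25m🬲[38;2;15;15;25m[48;2;35;35;50m🬎[38;2;35;35;50m[48;2;15;15;25m🬲[38;2;15;15;25m[48;2;35;35;50m🬎[38;2;35;35;50m[48;2;15;15;25m🬲[38;2;15;15;25m[48;2;35;35;50m🬎[0m
[38;2;255;100;100m[48;2;15;15;25m🬀[38;2;15;15;25m[48;2;15;15;25m [38;2;35;35;50m[48;2;15;15;25m▌[38;2;15;15;25m[48;2;15;15;25m [38;2;35;35;50m[48;2;15;15;25m▌[38;2;15;15;25m[48;2;15;15;25m [38;2;35;35;50m[48;2;15;15;25m▌[38;2;15;15;25m[48;2;15;15;25m [38;2;35;35;50m[48;2;15;15;25m▌[38;2;15;15;25m[48;2;15;15;25m [0m
</frame>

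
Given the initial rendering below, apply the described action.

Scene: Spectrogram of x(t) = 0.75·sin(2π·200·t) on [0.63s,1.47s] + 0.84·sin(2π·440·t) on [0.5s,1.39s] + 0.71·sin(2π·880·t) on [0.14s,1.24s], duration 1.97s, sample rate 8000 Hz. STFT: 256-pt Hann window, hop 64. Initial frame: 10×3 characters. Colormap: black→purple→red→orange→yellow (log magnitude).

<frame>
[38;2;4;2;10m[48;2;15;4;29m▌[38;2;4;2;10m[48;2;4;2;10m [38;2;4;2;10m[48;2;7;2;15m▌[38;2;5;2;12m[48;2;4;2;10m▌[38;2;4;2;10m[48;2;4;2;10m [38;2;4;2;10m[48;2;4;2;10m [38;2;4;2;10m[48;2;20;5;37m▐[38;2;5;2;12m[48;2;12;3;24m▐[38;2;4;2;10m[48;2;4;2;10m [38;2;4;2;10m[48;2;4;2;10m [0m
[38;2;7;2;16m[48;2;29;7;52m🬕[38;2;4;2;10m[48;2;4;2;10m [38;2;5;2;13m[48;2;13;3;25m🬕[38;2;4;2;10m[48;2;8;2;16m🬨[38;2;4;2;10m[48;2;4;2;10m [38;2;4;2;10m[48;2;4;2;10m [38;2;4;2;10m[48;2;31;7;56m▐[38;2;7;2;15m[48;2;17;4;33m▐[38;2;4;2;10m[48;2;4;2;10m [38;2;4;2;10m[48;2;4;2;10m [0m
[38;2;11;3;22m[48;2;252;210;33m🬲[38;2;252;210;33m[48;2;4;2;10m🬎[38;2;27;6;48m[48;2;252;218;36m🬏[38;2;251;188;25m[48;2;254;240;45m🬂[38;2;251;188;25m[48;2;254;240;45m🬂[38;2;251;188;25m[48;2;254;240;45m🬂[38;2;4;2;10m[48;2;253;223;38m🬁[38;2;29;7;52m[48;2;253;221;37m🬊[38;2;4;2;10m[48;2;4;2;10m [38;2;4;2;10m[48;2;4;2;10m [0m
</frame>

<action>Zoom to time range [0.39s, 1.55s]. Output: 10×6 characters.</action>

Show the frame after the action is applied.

<frame>
[38;2;4;2;10m[48;2;7;2;15m▌[38;2;4;2;10m[48;2;4;2;11m▌[38;2;5;2;12m[48;2;4;2;10m▌[38;2;4;2;10m[48;2;4;2;10m [38;2;4;2;10m[48;2;4;2;10m [38;2;4;2;10m[48;2;4;2;10m [38;2;4;2;10m[48;2;4;2;10m [38;2;15;4;28m[48;2;18;5;34m▐[38;2;4;2;10m[48;2;12;3;23m▌[38;2;4;2;11m[48;2;5;2;12m▌[0m
[38;2;4;2;10m[48;2;7;2;16m▌[38;2;4;2;10m[48;2;4;2;11m▌[38;2;4;2;10m[48;2;5;2;12m▐[38;2;4;2;10m[48;2;4;2;10m [38;2;4;2;10m[48;2;4;2;10m [38;2;4;2;10m[48;2;4;2;10m [38;2;4;2;10m[48;2;4;2;10m [38;2;16;4;30m[48;2;20;5;37m▐[38;2;4;2;10m[48;2;12;3;25m▌[38;2;4;2;11m[48;2;5;2;12m▌[0m
[38;2;4;2;10m[48;2;9;3;19m▌[38;2;4;2;10m[48;2;5;2;11m▌[38;2;4;2;10m[48;2;6;2;13m▐[38;2;4;2;10m[48;2;4;2;10m [38;2;4;2;10m[48;2;4;2;10m [38;2;4;2;10m[48;2;4;2;10m [38;2;4;2;10m[48;2;4;2;10m [38;2;19;4;35m[48;2;23;5;43m▐[38;2;4;2;10m[48;2;15;4;28m▌[38;2;5;2;11m[48;2;6;2;13m▌[0m
[38;2;4;2;10m[48;2;13;3;26m▌[38;2;4;2;10m[48;2;6;2;13m🬕[38;2;4;2;10m[48;2;8;2;16m▐[38;2;4;2;10m[48;2;4;2;10m [38;2;4;2;10m[48;2;4;2;10m [38;2;4;2;10m[48;2;4;2;10m [38;2;4;2;10m[48;2;4;2;10m [38;2;26;6;47m[48;2;35;8;63m🬊[38;2;4;2;10m[48;2;19;4;36m▌[38;2;6;2;13m[48;2;8;2;17m🬕[0m
[38;2;12;3;25m[48;2;252;210;33m🬂[38;2;5;2;13m[48;2;252;210;33m🬂[38;2;7;2;16m[48;2;252;210;33m🬂[38;2;4;2;11m[48;2;252;210;33m🬂[38;2;4;2;11m[48;2;252;210;33m🬂[38;2;4;2;11m[48;2;252;210;33m🬂[38;2;4;2;11m[48;2;252;210;33m🬂[38;2;132;39;77m[48;2;253;211;34m🬨[38;2;9;3;20m[48;2;49;11;76m🬕[38;2;10;3;20m[48;2;17;4;33m🬕[0m
[38;2;31;8;29m[48;2;253;222;38m🬲[38;2;253;222;38m[48;2;76;20;46m🬎[38;2;252;195;27m[48;2;253;239;45m🬂[38;2;252;195;27m[48;2;253;239;45m🬂[38;2;252;195;27m[48;2;253;239;45m🬂[38;2;252;195;27m[48;2;253;239;45m🬂[38;2;252;195;27m[48;2;253;239;45m🬂[38;2;252;195;27m[48;2;253;239;45m🬂[38;2;252;197;28m[48;2;253;239;45m🬂[38;2;31;7;55m[48;2;237;150;37m🬂[0m
</frame>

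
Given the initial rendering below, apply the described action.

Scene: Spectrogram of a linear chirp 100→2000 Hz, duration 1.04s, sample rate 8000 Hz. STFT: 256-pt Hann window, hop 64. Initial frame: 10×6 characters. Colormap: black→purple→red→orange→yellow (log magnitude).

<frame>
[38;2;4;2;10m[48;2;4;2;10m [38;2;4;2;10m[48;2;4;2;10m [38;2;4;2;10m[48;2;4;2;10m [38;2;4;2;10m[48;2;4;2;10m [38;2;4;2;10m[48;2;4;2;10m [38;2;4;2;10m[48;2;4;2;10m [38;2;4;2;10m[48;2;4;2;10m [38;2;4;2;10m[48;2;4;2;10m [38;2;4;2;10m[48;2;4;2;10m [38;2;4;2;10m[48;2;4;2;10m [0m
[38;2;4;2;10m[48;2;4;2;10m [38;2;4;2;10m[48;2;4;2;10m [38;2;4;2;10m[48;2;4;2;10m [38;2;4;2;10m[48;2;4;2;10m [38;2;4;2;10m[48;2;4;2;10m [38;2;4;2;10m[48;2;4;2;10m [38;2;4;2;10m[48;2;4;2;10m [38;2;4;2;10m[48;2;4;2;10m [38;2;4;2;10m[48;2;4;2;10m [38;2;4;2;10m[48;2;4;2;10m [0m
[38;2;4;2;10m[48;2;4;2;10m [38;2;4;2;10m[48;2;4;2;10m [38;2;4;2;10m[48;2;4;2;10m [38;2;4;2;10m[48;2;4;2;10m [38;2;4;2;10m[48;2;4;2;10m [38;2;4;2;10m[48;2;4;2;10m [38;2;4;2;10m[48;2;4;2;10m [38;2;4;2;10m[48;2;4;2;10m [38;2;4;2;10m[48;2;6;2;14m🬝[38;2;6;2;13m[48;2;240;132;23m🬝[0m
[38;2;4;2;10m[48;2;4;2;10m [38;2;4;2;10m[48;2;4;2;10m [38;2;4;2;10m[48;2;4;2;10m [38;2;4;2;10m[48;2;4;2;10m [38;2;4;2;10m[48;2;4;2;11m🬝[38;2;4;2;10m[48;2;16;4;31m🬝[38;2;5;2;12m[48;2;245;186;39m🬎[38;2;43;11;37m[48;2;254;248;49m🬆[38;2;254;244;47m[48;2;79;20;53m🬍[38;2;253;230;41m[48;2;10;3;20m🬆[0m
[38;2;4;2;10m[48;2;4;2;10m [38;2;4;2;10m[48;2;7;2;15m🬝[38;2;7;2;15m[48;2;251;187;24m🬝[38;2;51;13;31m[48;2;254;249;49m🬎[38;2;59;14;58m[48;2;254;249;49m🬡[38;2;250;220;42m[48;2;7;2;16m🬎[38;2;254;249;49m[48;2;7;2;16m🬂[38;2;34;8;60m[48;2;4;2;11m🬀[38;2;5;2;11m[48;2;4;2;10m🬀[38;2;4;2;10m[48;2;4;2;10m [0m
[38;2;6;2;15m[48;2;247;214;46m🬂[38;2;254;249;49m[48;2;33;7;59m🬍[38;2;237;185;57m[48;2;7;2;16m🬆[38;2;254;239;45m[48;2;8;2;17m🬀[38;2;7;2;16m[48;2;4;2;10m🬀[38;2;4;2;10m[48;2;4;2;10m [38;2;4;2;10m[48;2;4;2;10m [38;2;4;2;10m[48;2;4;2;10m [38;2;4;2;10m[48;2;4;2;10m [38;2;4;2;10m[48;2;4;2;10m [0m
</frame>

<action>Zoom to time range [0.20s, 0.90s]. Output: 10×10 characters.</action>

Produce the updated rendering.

<frame>
[38;2;4;2;10m[48;2;4;2;10m [38;2;4;2;10m[48;2;4;2;10m [38;2;4;2;10m[48;2;4;2;10m [38;2;4;2;10m[48;2;4;2;10m [38;2;4;2;10m[48;2;4;2;10m [38;2;4;2;10m[48;2;4;2;10m [38;2;4;2;10m[48;2;4;2;10m [38;2;4;2;10m[48;2;4;2;10m [38;2;4;2;10m[48;2;4;2;10m [38;2;4;2;10m[48;2;4;2;10m [0m
[38;2;4;2;10m[48;2;4;2;10m [38;2;4;2;10m[48;2;4;2;10m [38;2;4;2;10m[48;2;4;2;10m [38;2;4;2;10m[48;2;4;2;10m [38;2;4;2;10m[48;2;4;2;10m [38;2;4;2;10m[48;2;4;2;10m [38;2;4;2;10m[48;2;4;2;10m [38;2;4;2;10m[48;2;4;2;10m [38;2;4;2;10m[48;2;4;2;10m [38;2;4;2;10m[48;2;4;2;10m [0m
[38;2;4;2;10m[48;2;4;2;10m [38;2;4;2;10m[48;2;4;2;10m [38;2;4;2;10m[48;2;4;2;10m [38;2;4;2;10m[48;2;4;2;10m [38;2;4;2;10m[48;2;4;2;10m [38;2;4;2;10m[48;2;4;2;10m [38;2;4;2;10m[48;2;4;2;10m [38;2;4;2;10m[48;2;4;2;10m [38;2;4;2;10m[48;2;4;2;10m [38;2;4;2;10m[48;2;4;2;10m [0m
[38;2;4;2;10m[48;2;4;2;10m [38;2;4;2;10m[48;2;4;2;10m [38;2;4;2;10m[48;2;4;2;10m [38;2;4;2;10m[48;2;4;2;10m [38;2;4;2;10m[48;2;4;2;10m [38;2;4;2;10m[48;2;4;2;10m [38;2;4;2;10m[48;2;4;2;10m [38;2;4;2;10m[48;2;4;2;10m [38;2;4;2;10m[48;2;4;2;10m [38;2;4;2;10m[48;2;4;2;10m [0m
[38;2;4;2;10m[48;2;4;2;10m [38;2;4;2;10m[48;2;4;2;10m [38;2;4;2;10m[48;2;4;2;10m [38;2;4;2;10m[48;2;4;2;10m [38;2;4;2;10m[48;2;4;2;10m [38;2;4;2;10m[48;2;4;2;10m [38;2;4;2;10m[48;2;4;2;10m [38;2;4;2;10m[48;2;4;2;10m [38;2;4;2;10m[48;2;4;2;10m [38;2;4;2;10m[48;2;4;2;11m🬝[0m
[38;2;4;2;10m[48;2;4;2;10m [38;2;4;2;10m[48;2;4;2;10m [38;2;4;2;10m[48;2;4;2;10m [38;2;4;2;10m[48;2;4;2;10m [38;2;4;2;10m[48;2;4;2;10m [38;2;4;2;10m[48;2;4;2;10m [38;2;4;2;10m[48;2;5;2;11m🬝[38;2;4;2;10m[48;2;8;2;17m🬝[38;2;7;2;16m[48;2;172;44;81m🬝[38;2;9;2;19m[48;2;237;185;57m🬆[0m
[38;2;4;2;10m[48;2;4;2;10m [38;2;4;2;10m[48;2;4;2;10m [38;2;4;2;10m[48;2;4;2;10m [38;2;4;2;10m[48;2;5;2;12m🬝[38;2;4;2;11m[48;2;16;4;31m🬝[38;2;21;5;30m[48;2;253;219;37m🬝[38;2;21;5;39m[48;2;254;243;47m🬆[38;2;253;227;40m[48;2;56;13;83m🬜[38;2;253;240;45m[48;2;35;8;43m🬆[38;2;251;199;30m[48;2;8;2;17m🬂[0m
[38;2;4;2;10m[48;2;6;2;13m🬝[38;2;5;2;12m[48;2;35;8;62m🬝[38;2;12;3;25m[48;2;251;200;29m🬎[38;2;11;3;23m[48;2;253;229;41m🬂[38;2;254;244;47m[48;2;92;23;66m🬍[38;2;253;230;41m[48;2;18;4;34m🬆[38;2;253;218;37m[48;2;20;5;29m🬀[38;2;10;3;21m[48;2;4;2;10m🬀[38;2;5;2;12m[48;2;4;2;10m🬀[38;2;4;2;10m[48;2;4;2;10m [0m
[38;2;26;6;47m[48;2;253;233;42m🬂[38;2;253;231;41m[48;2;50;12;59m🬎[38;2;254;247;48m[48;2;39;10;35m🬂[38;2;170;43;82m[48;2;7;2;16m🬀[38;2;7;2;15m[48;2;4;2;10m🬀[38;2;4;2;11m[48;2;4;2;10m🬀[38;2;4;2;10m[48;2;4;2;10m [38;2;4;2;10m[48;2;4;2;10m [38;2;4;2;10m[48;2;4;2;10m [38;2;4;2;10m[48;2;4;2;10m [0m
[38;2;20;5;37m[48;2;5;2;12m🬀[38;2;6;2;13m[48;2;4;2;10m🬀[38;2;4;2;10m[48;2;4;2;10m [38;2;4;2;10m[48;2;4;2;10m [38;2;4;2;10m[48;2;4;2;10m [38;2;4;2;10m[48;2;4;2;10m [38;2;4;2;10m[48;2;4;2;10m [38;2;4;2;10m[48;2;4;2;10m [38;2;4;2;10m[48;2;4;2;10m [38;2;4;2;10m[48;2;4;2;10m [0m
</frame>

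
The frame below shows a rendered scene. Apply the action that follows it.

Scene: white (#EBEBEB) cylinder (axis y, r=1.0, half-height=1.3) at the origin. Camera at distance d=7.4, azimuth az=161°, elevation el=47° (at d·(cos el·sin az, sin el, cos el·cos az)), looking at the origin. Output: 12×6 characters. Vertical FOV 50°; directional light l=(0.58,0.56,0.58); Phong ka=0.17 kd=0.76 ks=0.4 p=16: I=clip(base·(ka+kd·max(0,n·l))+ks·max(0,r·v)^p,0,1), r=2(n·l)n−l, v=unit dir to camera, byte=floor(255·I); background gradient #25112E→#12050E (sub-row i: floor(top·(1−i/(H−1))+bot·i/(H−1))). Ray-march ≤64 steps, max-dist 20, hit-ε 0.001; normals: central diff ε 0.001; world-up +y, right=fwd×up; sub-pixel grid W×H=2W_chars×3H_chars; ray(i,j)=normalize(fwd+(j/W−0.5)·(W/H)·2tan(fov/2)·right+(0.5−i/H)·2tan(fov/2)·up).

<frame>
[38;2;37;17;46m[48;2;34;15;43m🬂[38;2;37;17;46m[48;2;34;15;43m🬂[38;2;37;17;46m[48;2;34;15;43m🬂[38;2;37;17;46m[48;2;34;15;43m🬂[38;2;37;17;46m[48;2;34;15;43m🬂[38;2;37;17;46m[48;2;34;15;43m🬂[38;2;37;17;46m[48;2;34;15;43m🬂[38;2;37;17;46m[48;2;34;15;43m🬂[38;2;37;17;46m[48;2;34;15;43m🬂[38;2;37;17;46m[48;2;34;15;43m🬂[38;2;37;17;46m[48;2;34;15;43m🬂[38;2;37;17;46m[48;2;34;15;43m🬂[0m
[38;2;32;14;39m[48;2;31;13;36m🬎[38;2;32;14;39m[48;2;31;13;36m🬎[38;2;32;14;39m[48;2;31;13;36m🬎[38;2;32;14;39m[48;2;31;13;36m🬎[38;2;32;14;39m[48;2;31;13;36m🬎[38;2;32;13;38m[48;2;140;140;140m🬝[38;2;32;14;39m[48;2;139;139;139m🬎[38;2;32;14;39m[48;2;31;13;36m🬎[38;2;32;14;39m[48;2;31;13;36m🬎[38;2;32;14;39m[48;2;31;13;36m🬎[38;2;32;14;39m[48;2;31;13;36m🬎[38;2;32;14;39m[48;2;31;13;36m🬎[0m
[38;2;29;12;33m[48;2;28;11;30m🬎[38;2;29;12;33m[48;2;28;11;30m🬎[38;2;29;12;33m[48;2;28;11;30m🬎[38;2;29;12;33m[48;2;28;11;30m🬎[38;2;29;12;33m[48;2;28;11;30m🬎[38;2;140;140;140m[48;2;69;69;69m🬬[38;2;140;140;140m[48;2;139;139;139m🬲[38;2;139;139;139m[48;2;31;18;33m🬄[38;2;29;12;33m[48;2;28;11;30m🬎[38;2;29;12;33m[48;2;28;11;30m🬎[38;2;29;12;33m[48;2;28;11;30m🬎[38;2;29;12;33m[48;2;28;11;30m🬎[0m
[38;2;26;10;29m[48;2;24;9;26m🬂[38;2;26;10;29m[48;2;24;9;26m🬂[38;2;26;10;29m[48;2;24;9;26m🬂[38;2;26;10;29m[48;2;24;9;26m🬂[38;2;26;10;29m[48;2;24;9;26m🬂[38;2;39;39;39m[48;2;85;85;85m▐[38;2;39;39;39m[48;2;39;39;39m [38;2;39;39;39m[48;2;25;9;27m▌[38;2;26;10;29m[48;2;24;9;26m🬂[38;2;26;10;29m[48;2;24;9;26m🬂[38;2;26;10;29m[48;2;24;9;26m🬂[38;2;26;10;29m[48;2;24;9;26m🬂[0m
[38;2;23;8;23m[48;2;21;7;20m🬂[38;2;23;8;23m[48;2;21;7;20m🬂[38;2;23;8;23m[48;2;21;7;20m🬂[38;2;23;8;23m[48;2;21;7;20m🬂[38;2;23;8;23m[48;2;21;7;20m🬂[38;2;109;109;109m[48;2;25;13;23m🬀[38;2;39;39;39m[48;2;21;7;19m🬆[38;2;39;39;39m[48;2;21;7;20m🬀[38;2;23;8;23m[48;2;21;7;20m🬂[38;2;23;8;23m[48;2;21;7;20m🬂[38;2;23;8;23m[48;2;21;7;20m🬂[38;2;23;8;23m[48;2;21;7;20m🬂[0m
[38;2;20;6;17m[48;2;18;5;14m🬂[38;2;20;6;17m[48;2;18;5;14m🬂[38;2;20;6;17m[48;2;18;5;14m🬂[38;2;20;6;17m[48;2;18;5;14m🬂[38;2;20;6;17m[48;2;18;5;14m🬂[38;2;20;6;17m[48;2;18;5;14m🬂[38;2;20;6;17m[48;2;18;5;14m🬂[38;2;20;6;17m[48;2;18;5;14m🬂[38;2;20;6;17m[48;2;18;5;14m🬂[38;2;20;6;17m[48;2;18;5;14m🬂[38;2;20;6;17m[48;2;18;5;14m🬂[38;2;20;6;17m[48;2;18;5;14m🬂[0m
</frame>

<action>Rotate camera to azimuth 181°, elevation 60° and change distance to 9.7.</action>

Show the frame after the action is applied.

<frame>
[38;2;37;17;46m[48;2;34;15;43m🬂[38;2;37;17;46m[48;2;34;15;43m🬂[38;2;37;17;46m[48;2;34;15;43m🬂[38;2;37;17;46m[48;2;34;15;43m🬂[38;2;37;17;46m[48;2;34;15;43m🬂[38;2;37;17;46m[48;2;34;15;43m🬂[38;2;37;17;46m[48;2;34;15;43m🬂[38;2;37;17;46m[48;2;34;15;43m🬂[38;2;37;17;46m[48;2;34;15;43m🬂[38;2;37;17;46m[48;2;34;15;43m🬂[38;2;37;17;46m[48;2;34;15;43m🬂[38;2;37;17;46m[48;2;34;15;43m🬂[0m
[38;2;32;14;39m[48;2;31;13;36m🬎[38;2;32;14;39m[48;2;31;13;36m🬎[38;2;32;14;39m[48;2;31;13;36m🬎[38;2;32;14;39m[48;2;31;13;36m🬎[38;2;32;14;39m[48;2;31;13;36m🬎[38;2;32;14;39m[48;2;31;13;36m🬎[38;2;32;14;39m[48;2;31;13;36m🬎[38;2;32;14;39m[48;2;31;13;36m🬎[38;2;32;14;39m[48;2;31;13;36m🬎[38;2;32;14;39m[48;2;31;13;36m🬎[38;2;32;14;39m[48;2;31;13;36m🬎[38;2;32;14;39m[48;2;31;13;36m🬎[0m
[38;2;29;12;33m[48;2;28;11;30m🬎[38;2;29;12;33m[48;2;28;11;30m🬎[38;2;29;12;33m[48;2;28;11;30m🬎[38;2;29;12;33m[48;2;28;11;30m🬎[38;2;29;12;33m[48;2;28;11;30m🬎[38;2;30;12;34m[48;2;145;145;145m🬀[38;2;142;142;142m[48;2;141;141;141m▌[38;2;140;140;140m[48;2;29;11;32m🬓[38;2;29;12;33m[48;2;28;11;30m🬎[38;2;29;12;33m[48;2;28;11;30m🬎[38;2;29;12;33m[48;2;28;11;30m🬎[38;2;29;12;33m[48;2;28;11;30m🬎[0m
[38;2;26;10;29m[48;2;24;9;26m🬂[38;2;26;10;29m[48;2;24;9;26m🬂[38;2;26;10;29m[48;2;24;9;26m🬂[38;2;26;10;29m[48;2;24;9;26m🬂[38;2;26;10;29m[48;2;24;9;26m🬂[38;2;118;118;118m[48;2;31;24;32m🬂[38;2;140;140;140m[48;2;39;39;39m🬂[38;2;39;39;39m[48;2;24;9;26m🬀[38;2;26;10;29m[48;2;24;9;26m🬂[38;2;26;10;29m[48;2;24;9;26m🬂[38;2;26;10;29m[48;2;24;9;26m🬂[38;2;26;10;29m[48;2;24;9;26m🬂[0m
[38;2;23;8;23m[48;2;21;7;20m🬂[38;2;23;8;23m[48;2;21;7;20m🬂[38;2;23;8;23m[48;2;21;7;20m🬂[38;2;23;8;23m[48;2;21;7;20m🬂[38;2;23;8;23m[48;2;21;7;20m🬂[38;2;23;8;23m[48;2;21;7;20m🬂[38;2;23;8;23m[48;2;21;7;20m🬂[38;2;23;8;23m[48;2;21;7;20m🬂[38;2;23;8;23m[48;2;21;7;20m🬂[38;2;23;8;23m[48;2;21;7;20m🬂[38;2;23;8;23m[48;2;21;7;20m🬂[38;2;23;8;23m[48;2;21;7;20m🬂[0m
[38;2;20;6;17m[48;2;18;5;14m🬂[38;2;20;6;17m[48;2;18;5;14m🬂[38;2;20;6;17m[48;2;18;5;14m🬂[38;2;20;6;17m[48;2;18;5;14m🬂[38;2;20;6;17m[48;2;18;5;14m🬂[38;2;20;6;17m[48;2;18;5;14m🬂[38;2;20;6;17m[48;2;18;5;14m🬂[38;2;20;6;17m[48;2;18;5;14m🬂[38;2;20;6;17m[48;2;18;5;14m🬂[38;2;20;6;17m[48;2;18;5;14m🬂[38;2;20;6;17m[48;2;18;5;14m🬂[38;2;20;6;17m[48;2;18;5;14m🬂[0m
</frame>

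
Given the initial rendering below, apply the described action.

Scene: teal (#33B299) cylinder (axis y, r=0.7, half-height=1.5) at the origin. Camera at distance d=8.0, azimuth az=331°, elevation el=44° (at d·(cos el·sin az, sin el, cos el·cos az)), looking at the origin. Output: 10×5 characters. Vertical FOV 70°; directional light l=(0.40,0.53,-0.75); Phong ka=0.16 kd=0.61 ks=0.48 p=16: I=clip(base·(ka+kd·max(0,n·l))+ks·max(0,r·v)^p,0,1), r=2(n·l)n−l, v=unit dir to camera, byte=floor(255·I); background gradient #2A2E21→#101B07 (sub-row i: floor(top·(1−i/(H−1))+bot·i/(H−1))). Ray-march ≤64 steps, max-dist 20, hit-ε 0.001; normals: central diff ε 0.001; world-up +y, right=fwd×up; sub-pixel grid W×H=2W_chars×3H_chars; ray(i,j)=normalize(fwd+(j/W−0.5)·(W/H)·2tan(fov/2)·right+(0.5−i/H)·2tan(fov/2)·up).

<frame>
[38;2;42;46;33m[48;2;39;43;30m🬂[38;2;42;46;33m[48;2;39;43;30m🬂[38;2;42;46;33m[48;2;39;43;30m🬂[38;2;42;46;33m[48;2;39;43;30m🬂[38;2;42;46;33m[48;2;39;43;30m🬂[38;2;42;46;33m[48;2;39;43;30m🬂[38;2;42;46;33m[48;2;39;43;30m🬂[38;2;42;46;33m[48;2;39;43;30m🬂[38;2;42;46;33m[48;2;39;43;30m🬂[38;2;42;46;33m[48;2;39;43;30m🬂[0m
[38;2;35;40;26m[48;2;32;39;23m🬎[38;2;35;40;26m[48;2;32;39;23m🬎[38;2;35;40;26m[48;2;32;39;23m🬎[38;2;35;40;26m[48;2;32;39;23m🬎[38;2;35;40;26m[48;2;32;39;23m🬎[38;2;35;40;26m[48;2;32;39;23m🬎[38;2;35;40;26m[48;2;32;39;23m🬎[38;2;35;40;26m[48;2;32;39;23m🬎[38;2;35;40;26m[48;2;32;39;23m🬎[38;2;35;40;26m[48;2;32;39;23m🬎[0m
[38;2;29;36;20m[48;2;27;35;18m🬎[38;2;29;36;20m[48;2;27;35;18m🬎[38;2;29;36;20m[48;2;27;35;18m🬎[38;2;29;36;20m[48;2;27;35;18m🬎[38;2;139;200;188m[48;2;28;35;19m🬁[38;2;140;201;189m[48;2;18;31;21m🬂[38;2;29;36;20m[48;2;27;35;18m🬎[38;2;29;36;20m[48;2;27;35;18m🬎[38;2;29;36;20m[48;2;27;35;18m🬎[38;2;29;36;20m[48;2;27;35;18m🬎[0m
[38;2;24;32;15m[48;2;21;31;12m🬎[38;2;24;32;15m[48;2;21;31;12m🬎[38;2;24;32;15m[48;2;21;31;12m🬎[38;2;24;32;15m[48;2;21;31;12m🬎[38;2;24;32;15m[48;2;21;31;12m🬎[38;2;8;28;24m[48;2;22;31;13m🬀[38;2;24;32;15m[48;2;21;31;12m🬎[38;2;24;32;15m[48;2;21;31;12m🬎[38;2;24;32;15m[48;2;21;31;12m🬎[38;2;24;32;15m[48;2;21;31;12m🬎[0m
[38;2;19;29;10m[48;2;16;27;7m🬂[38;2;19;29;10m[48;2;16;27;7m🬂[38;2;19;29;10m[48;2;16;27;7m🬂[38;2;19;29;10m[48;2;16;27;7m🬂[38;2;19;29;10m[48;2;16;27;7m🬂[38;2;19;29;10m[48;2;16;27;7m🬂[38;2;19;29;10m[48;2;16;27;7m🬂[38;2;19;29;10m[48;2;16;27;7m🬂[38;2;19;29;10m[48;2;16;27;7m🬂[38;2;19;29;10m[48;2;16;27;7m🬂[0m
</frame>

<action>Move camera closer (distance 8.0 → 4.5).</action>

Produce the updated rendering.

<frame>
[38;2;42;46;33m[48;2;39;43;30m🬂[38;2;42;46;33m[48;2;39;43;30m🬂[38;2;42;46;33m[48;2;39;43;30m🬂[38;2;42;46;33m[48;2;39;43;30m🬂[38;2;42;46;33m[48;2;39;43;30m🬂[38;2;42;46;33m[48;2;39;43;30m🬂[38;2;42;46;33m[48;2;39;43;30m🬂[38;2;42;46;33m[48;2;39;43;30m🬂[38;2;42;46;33m[48;2;39;43;30m🬂[38;2;42;46;33m[48;2;39;43;30m🬂[0m
[38;2;35;40;26m[48;2;32;39;23m🬎[38;2;35;40;26m[48;2;32;39;23m🬎[38;2;35;40;26m[48;2;32;39;23m🬎[38;2;35;40;26m[48;2;32;39;23m🬎[38;2;26;36;26m[48;2;131;193;181m🬒[38;2;36;41;27m[48;2;139;200;188m🬂[38;2;110;172;160m[48;2;29;37;25m🬃[38;2;35;40;26m[48;2;32;39;23m🬎[38;2;35;40;26m[48;2;32;39;23m🬎[38;2;35;40;26m[48;2;32;39;23m🬎[0m
[38;2;29;36;20m[48;2;27;35;18m🬎[38;2;29;36;20m[48;2;27;35;18m🬎[38;2;29;36;20m[48;2;27;35;18m🬎[38;2;29;36;20m[48;2;27;35;18m🬎[38;2;28;36;19m[48;2;8;28;24m▌[38;2;8;28;24m[48;2;8;28;24m [38;2;29;36;20m[48;2;27;35;18m🬎[38;2;29;36;20m[48;2;27;35;18m🬎[38;2;29;36;20m[48;2;27;35;18m🬎[38;2;29;36;20m[48;2;27;35;18m🬎[0m
[38;2;24;32;15m[48;2;21;31;12m🬎[38;2;24;32;15m[48;2;21;31;12m🬎[38;2;24;32;15m[48;2;21;31;12m🬎[38;2;24;32;15m[48;2;21;31;12m🬎[38;2;22;31;13m[48;2;8;28;24m🬲[38;2;8;28;24m[48;2;21;31;12m🬎[38;2;24;32;15m[48;2;21;31;12m🬎[38;2;24;32;15m[48;2;21;31;12m🬎[38;2;24;32;15m[48;2;21;31;12m🬎[38;2;24;32;15m[48;2;21;31;12m🬎[0m
[38;2;19;29;10m[48;2;16;27;7m🬂[38;2;19;29;10m[48;2;16;27;7m🬂[38;2;19;29;10m[48;2;16;27;7m🬂[38;2;19;29;10m[48;2;16;27;7m🬂[38;2;19;29;10m[48;2;16;27;7m🬂[38;2;19;29;10m[48;2;16;27;7m🬂[38;2;19;29;10m[48;2;16;27;7m🬂[38;2;19;29;10m[48;2;16;27;7m🬂[38;2;19;29;10m[48;2;16;27;7m🬂[38;2;19;29;10m[48;2;16;27;7m🬂[0m
</frame>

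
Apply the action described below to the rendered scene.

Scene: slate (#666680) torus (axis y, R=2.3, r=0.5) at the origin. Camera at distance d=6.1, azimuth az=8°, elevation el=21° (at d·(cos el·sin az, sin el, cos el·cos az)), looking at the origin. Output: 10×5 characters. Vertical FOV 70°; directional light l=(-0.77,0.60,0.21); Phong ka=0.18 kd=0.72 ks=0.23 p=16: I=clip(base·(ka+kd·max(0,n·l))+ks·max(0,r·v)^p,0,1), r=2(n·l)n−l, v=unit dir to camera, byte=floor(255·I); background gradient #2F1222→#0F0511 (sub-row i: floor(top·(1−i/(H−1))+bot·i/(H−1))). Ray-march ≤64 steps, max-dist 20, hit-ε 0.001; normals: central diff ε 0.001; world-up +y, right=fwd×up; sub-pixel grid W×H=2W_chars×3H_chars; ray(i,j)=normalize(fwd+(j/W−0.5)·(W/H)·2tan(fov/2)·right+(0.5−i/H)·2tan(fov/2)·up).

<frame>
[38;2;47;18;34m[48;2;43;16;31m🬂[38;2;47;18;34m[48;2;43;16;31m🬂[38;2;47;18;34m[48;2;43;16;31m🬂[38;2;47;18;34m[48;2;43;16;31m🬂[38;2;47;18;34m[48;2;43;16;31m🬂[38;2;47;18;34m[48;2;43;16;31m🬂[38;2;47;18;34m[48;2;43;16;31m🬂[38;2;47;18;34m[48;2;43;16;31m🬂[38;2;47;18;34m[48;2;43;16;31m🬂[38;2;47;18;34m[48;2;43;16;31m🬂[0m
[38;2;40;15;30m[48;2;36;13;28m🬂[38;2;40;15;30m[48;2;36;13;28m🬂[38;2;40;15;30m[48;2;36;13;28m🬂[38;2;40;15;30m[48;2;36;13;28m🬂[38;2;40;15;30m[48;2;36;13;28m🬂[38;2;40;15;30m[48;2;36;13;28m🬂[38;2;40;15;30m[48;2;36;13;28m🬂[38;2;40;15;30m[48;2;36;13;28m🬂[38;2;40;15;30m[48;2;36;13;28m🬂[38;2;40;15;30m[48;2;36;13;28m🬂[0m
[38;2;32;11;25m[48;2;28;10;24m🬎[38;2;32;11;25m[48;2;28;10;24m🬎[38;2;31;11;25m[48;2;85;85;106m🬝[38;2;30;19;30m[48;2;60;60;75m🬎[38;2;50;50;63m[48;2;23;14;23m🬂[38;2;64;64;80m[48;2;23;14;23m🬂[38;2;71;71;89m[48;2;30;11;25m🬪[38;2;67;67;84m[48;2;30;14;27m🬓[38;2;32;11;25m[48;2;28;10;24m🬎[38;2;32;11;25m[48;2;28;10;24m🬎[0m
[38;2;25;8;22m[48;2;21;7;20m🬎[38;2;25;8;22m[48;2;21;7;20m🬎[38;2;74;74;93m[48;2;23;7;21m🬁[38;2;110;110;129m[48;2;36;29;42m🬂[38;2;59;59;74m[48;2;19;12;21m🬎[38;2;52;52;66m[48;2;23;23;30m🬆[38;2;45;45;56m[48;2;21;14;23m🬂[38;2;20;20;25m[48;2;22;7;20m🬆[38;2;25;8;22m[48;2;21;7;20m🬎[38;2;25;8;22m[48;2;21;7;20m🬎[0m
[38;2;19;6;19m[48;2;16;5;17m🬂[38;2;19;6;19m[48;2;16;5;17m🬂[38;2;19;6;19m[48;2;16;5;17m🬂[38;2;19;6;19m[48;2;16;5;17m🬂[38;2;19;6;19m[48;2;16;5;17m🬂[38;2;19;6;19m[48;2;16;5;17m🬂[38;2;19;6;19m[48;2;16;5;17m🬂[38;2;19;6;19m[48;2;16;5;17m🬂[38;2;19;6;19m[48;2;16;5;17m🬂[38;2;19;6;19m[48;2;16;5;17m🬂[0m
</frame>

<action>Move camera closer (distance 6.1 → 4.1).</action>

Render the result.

<frame>
[38;2;47;18;34m[48;2;43;16;31m🬂[38;2;47;18;34m[48;2;43;16;31m🬂[38;2;47;18;34m[48;2;43;16;31m🬂[38;2;47;18;34m[48;2;43;16;31m🬂[38;2;47;18;34m[48;2;43;16;31m🬂[38;2;47;18;34m[48;2;43;16;31m🬂[38;2;47;18;34m[48;2;43;16;31m🬂[38;2;47;18;34m[48;2;43;16;31m🬂[38;2;47;18;34m[48;2;43;16;31m🬂[38;2;47;18;34m[48;2;43;16;31m🬂[0m
[38;2;40;15;30m[48;2;36;13;28m🬂[38;2;40;15;30m[48;2;36;13;28m🬂[38;2;40;15;30m[48;2;36;13;28m🬂[38;2;40;15;30m[48;2;36;13;28m🬂[38;2;40;15;30m[48;2;36;13;28m🬂[38;2;40;15;30m[48;2;36;13;28m🬂[38;2;40;15;30m[48;2;36;13;28m🬂[38;2;40;15;30m[48;2;36;13;28m🬂[38;2;40;15;30m[48;2;36;13;28m🬂[38;2;40;15;30m[48;2;36;13;28m🬂[0m
[38;2;32;11;25m[48;2;28;10;24m🬎[38;2;32;11;25m[48;2;60;60;76m🬆[38;2;37;37;46m[48;2;21;16;23m🬑[38;2;18;18;23m[48;2;28;10;24m🬎[38;2;20;20;25m[48;2;29;10;24m🬆[38;2;47;47;59m[48;2;29;10;24m🬂[38;2;107;107;127m[48;2;31;22;33m🬂[38;2;80;80;101m[48;2;28;10;24m🬬[38;2;33;12;26m[48;2;73;73;92m🬂[38;2;51;51;65m[48;2;31;11;25m🬏[0m
[38;2;77;77;97m[48;2;23;8;21m▐[38;2;75;75;94m[48;2;97;97;116m🬒[38;2;67;67;84m[48;2;107;107;124m🬊[38;2;26;9;23m[48;2;70;70;86m🬁[38;2;26;9;23m[48;2;63;63;79m🬂[38;2;26;9;23m[48;2;60;60;76m🬂[38;2;26;9;23m[48;2;57;57;72m🬂[38;2;61;61;77m[48;2;50;50;63m🬆[38;2;54;54;68m[48;2;39;39;49m🬆[38;2;39;39;49m[48;2;21;21;27m🬄[0m
[38;2;19;6;19m[48;2;16;5;17m🬂[38;2;60;60;76m[48;2;15;5;17m🬊[38;2;60;60;75m[48;2;40;40;50m🬎[38;2;59;59;74m[48;2;45;45;57m🬆[38;2;53;53;66m[48;2;39;39;49m🬎[38;2;50;50;63m[48;2;37;37;47m🬆[38;2;45;45;56m[48;2;30;30;38m🬆[38;2;37;37;46m[48;2;21;21;26m🬆[38;2;27;27;34m[48;2;17;15;21m🬂[38;2;18;18;23m[48;2;16;5;17m🬀[0m
</frame>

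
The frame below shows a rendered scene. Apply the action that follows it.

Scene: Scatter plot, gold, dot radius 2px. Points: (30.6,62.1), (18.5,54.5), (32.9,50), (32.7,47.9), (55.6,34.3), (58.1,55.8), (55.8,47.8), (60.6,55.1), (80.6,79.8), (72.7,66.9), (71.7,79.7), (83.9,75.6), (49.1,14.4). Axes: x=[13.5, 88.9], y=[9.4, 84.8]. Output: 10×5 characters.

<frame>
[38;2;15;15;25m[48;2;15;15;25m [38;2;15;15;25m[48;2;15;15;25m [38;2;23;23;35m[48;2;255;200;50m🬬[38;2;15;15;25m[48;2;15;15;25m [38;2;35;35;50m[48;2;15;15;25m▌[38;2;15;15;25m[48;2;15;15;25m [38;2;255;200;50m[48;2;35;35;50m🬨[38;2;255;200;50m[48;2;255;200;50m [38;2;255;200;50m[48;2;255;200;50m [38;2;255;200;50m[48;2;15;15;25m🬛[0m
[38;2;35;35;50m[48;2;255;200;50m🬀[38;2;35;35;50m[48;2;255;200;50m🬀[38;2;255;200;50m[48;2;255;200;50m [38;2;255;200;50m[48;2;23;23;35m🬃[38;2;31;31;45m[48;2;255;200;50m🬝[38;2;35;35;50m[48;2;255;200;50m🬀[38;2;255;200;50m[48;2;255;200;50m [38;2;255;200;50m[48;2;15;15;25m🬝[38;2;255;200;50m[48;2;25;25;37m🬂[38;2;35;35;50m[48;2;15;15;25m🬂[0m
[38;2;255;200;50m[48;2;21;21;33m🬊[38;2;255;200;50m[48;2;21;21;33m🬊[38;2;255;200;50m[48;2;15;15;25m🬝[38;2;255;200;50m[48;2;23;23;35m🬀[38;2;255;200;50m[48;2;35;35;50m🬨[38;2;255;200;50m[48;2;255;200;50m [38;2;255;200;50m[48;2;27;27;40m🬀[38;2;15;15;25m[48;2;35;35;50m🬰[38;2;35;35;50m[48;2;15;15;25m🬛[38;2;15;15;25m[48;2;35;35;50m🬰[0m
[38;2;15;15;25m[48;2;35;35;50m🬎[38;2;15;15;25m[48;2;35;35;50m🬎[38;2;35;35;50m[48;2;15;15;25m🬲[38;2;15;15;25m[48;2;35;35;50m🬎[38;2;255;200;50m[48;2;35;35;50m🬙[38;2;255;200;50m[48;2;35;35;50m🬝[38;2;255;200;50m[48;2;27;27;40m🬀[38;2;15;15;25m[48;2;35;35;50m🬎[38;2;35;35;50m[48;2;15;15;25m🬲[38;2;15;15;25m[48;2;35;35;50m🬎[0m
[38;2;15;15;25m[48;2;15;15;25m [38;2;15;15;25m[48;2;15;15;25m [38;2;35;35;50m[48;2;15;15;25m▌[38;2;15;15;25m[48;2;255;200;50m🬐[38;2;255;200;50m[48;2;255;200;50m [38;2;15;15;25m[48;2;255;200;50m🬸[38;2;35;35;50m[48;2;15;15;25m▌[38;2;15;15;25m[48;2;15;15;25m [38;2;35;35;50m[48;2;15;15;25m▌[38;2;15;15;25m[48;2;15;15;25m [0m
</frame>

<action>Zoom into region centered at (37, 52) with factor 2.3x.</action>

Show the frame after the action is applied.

<frame>
[38;2;15;15;25m[48;2;15;15;25m [38;2;15;15;25m[48;2;255;200;50m🬝[38;2;35;35;50m[48;2;255;200;50m🬀[38;2;15;15;25m[48;2;255;200;50m🬊[38;2;35;35;50m[48;2;15;15;25m▌[38;2;15;15;25m[48;2;15;15;25m [38;2;35;35;50m[48;2;15;15;25m▌[38;2;15;15;25m[48;2;15;15;25m [38;2;35;35;50m[48;2;15;15;25m▌[38;2;15;15;25m[48;2;15;15;25m [0m
[38;2;35;35;50m[48;2;15;15;25m🬂[38;2;35;35;50m[48;2;15;15;25m🬂[38;2;255;200;50m[48;2;28;28;41m🬊[38;2;255;200;50m[48;2;20;20;31m🬟[38;2;35;35;50m[48;2;15;15;25m🬕[38;2;35;35;50m[48;2;15;15;25m🬂[38;2;35;35;50m[48;2;15;15;25m🬕[38;2;35;35;50m[48;2;15;15;25m🬂[38;2;35;35;50m[48;2;15;15;25m🬕[38;2;35;35;50m[48;2;15;15;25m🬂[0m
[38;2;15;15;25m[48;2;35;35;50m🬰[38;2;15;15;25m[48;2;35;35;50m🬰[38;2;30;30;43m[48;2;255;200;50m🬕[38;2;255;200;50m[48;2;255;200;50m [38;2;255;200;50m[48;2;15;15;25m🬺[38;2;15;15;25m[48;2;35;35;50m🬰[38;2;35;35;50m[48;2;15;15;25m🬛[38;2;15;15;25m[48;2;35;35;50m🬰[38;2;35;35;50m[48;2;15;15;25m🬛[38;2;15;15;25m[48;2;35;35;50m🬰[0m
[38;2;15;15;25m[48;2;35;35;50m🬎[38;2;15;15;25m[48;2;35;35;50m🬎[38;2;35;35;50m[48;2;15;15;25m🬲[38;2;255;200;50m[48;2;28;28;41m🬊[38;2;255;200;50m[48;2;27;27;40m🬀[38;2;15;15;25m[48;2;35;35;50m🬎[38;2;35;35;50m[48;2;15;15;25m🬲[38;2;15;15;25m[48;2;35;35;50m🬎[38;2;35;35;50m[48;2;15;15;25m🬲[38;2;15;15;25m[48;2;35;35;50m🬎[0m
[38;2;15;15;25m[48;2;15;15;25m [38;2;15;15;25m[48;2;15;15;25m [38;2;35;35;50m[48;2;15;15;25m▌[38;2;15;15;25m[48;2;15;15;25m [38;2;35;35;50m[48;2;15;15;25m▌[38;2;15;15;25m[48;2;15;15;25m [38;2;35;35;50m[48;2;15;15;25m▌[38;2;15;15;25m[48;2;15;15;25m [38;2;35;35;50m[48;2;15;15;25m▌[38;2;15;15;25m[48;2;15;15;25m [0m
</frame>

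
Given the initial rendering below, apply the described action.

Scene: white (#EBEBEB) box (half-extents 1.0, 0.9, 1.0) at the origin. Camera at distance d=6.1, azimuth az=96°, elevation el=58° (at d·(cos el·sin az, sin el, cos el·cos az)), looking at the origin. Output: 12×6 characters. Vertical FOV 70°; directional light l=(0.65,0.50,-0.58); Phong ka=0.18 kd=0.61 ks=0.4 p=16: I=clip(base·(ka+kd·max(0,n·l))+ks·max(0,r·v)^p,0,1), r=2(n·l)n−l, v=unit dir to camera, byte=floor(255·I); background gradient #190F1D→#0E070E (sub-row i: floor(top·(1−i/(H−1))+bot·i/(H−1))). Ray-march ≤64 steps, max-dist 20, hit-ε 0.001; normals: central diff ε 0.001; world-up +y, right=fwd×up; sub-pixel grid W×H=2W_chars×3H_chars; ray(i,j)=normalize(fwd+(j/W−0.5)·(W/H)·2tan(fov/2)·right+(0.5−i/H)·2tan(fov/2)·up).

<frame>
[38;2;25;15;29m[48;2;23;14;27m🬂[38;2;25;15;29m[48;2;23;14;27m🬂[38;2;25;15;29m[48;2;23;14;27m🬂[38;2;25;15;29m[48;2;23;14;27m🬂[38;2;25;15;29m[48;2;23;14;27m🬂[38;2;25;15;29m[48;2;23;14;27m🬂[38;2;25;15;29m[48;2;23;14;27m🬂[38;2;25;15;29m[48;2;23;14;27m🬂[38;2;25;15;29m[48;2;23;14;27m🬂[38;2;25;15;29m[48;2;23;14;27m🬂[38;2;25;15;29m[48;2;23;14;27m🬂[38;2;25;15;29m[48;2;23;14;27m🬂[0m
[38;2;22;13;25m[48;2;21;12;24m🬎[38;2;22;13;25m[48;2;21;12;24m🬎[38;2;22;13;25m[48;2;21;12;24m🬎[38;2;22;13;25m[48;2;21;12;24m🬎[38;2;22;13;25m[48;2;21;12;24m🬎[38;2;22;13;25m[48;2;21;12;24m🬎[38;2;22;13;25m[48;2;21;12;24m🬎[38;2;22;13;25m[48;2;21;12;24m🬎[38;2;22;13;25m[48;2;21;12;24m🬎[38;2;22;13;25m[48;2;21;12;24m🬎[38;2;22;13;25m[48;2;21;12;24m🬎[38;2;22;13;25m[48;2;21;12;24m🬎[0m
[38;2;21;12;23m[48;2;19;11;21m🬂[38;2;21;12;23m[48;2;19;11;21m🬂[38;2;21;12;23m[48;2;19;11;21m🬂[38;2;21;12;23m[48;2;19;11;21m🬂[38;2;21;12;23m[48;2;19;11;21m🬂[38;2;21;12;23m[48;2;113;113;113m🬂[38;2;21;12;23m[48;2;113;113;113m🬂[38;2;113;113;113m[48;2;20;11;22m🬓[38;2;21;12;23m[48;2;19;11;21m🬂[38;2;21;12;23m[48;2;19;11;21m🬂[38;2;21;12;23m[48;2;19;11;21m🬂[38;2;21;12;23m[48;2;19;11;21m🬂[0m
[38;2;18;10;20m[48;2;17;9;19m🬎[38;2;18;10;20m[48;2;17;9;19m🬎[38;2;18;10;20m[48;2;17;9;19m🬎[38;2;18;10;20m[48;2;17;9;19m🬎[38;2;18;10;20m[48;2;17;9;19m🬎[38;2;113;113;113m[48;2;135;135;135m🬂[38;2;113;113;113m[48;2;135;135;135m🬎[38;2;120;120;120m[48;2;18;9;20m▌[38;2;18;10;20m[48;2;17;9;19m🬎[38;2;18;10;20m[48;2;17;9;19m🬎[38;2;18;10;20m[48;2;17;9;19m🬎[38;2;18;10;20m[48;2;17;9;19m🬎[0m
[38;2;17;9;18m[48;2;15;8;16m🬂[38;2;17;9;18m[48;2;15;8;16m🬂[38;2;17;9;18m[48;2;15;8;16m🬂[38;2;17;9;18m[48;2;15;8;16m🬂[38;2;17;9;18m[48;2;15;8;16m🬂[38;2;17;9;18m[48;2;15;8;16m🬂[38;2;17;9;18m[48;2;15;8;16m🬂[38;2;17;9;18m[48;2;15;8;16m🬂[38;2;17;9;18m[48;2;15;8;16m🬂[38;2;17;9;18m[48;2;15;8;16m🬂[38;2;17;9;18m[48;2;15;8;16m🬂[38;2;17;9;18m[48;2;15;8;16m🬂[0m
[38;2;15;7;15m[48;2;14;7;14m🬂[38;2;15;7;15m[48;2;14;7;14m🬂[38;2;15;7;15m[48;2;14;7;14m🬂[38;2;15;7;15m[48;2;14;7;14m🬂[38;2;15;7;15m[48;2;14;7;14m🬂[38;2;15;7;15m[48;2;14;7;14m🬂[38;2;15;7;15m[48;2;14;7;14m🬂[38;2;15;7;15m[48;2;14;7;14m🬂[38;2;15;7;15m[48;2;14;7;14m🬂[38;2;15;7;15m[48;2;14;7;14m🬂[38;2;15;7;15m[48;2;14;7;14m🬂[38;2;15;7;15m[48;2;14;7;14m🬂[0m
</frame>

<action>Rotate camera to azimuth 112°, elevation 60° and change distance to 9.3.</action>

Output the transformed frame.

<frame>
[38;2;25;15;29m[48;2;23;14;27m🬂[38;2;25;15;29m[48;2;23;14;27m🬂[38;2;25;15;29m[48;2;23;14;27m🬂[38;2;25;15;29m[48;2;23;14;27m🬂[38;2;25;15;29m[48;2;23;14;27m🬂[38;2;25;15;29m[48;2;23;14;27m🬂[38;2;25;15;29m[48;2;23;14;27m🬂[38;2;25;15;29m[48;2;23;14;27m🬂[38;2;25;15;29m[48;2;23;14;27m🬂[38;2;25;15;29m[48;2;23;14;27m🬂[38;2;25;15;29m[48;2;23;14;27m🬂[38;2;25;15;29m[48;2;23;14;27m🬂[0m
[38;2;22;13;25m[48;2;21;12;24m🬎[38;2;22;13;25m[48;2;21;12;24m🬎[38;2;22;13;25m[48;2;21;12;24m🬎[38;2;22;13;25m[48;2;21;12;24m🬎[38;2;22;13;25m[48;2;21;12;24m🬎[38;2;22;13;25m[48;2;21;12;24m🬎[38;2;22;13;25m[48;2;21;12;24m🬎[38;2;22;13;25m[48;2;21;12;24m🬎[38;2;22;13;25m[48;2;21;12;24m🬎[38;2;22;13;25m[48;2;21;12;24m🬎[38;2;22;13;25m[48;2;21;12;24m🬎[38;2;22;13;25m[48;2;21;12;24m🬎[0m
[38;2;21;12;23m[48;2;19;11;21m🬂[38;2;21;12;23m[48;2;19;11;21m🬂[38;2;21;12;23m[48;2;19;11;21m🬂[38;2;21;12;23m[48;2;19;11;21m🬂[38;2;21;12;23m[48;2;19;11;21m🬂[38;2;20;11;22m[48;2;113;113;113m🬝[38;2;20;11;22m[48;2;113;113;113m🬎[38;2;21;12;23m[48;2;19;11;21m🬂[38;2;21;12;23m[48;2;19;11;21m🬂[38;2;21;12;23m[48;2;19;11;21m🬂[38;2;21;12;23m[48;2;19;11;21m🬂[38;2;21;12;23m[48;2;19;11;21m🬂[0m
[38;2;18;10;20m[48;2;17;9;19m🬎[38;2;18;10;20m[48;2;17;9;19m🬎[38;2;18;10;20m[48;2;17;9;19m🬎[38;2;18;10;20m[48;2;17;9;19m🬎[38;2;18;10;20m[48;2;17;9;19m🬎[38;2;120;120;120m[48;2;17;9;19m🬊[38;2;121;121;121m[48;2;17;9;19m🬎[38;2;18;10;20m[48;2;17;9;19m🬎[38;2;18;10;20m[48;2;17;9;19m🬎[38;2;18;10;20m[48;2;17;9;19m🬎[38;2;18;10;20m[48;2;17;9;19m🬎[38;2;18;10;20m[48;2;17;9;19m🬎[0m
[38;2;17;9;18m[48;2;15;8;16m🬂[38;2;17;9;18m[48;2;15;8;16m🬂[38;2;17;9;18m[48;2;15;8;16m🬂[38;2;17;9;18m[48;2;15;8;16m🬂[38;2;17;9;18m[48;2;15;8;16m🬂[38;2;17;9;18m[48;2;15;8;16m🬂[38;2;17;9;18m[48;2;15;8;16m🬂[38;2;17;9;18m[48;2;15;8;16m🬂[38;2;17;9;18m[48;2;15;8;16m🬂[38;2;17;9;18m[48;2;15;8;16m🬂[38;2;17;9;18m[48;2;15;8;16m🬂[38;2;17;9;18m[48;2;15;8;16m🬂[0m
[38;2;15;7;15m[48;2;14;7;14m🬂[38;2;15;7;15m[48;2;14;7;14m🬂[38;2;15;7;15m[48;2;14;7;14m🬂[38;2;15;7;15m[48;2;14;7;14m🬂[38;2;15;7;15m[48;2;14;7;14m🬂[38;2;15;7;15m[48;2;14;7;14m🬂[38;2;15;7;15m[48;2;14;7;14m🬂[38;2;15;7;15m[48;2;14;7;14m🬂[38;2;15;7;15m[48;2;14;7;14m🬂[38;2;15;7;15m[48;2;14;7;14m🬂[38;2;15;7;15m[48;2;14;7;14m🬂[38;2;15;7;15m[48;2;14;7;14m🬂[0m
</frame>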